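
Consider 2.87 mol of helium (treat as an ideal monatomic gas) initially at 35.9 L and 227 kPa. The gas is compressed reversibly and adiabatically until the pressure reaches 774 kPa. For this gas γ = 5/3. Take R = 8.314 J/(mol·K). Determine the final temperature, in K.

558 K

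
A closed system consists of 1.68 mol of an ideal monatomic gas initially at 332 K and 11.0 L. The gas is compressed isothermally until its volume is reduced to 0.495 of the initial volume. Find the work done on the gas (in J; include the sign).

3260 J

P₁ = nRT₁/V₁ = 1.68×8.314×332/11.0 = 422 kPa.
Isothermal: T stays 332 K; PV = const ⇒ V₂ = 5.45 L, P₂ = 852 kPa.
W = nRT ln(V₂/V₁) = 1.68×8.314×332×ln(0.495) = -3260 J.
Work done on the gas = −W_by = 3260 J.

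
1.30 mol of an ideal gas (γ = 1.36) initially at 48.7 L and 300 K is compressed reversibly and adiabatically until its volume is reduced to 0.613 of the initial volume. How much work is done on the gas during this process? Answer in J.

1740 J

P₁ = nRT₁/V₁ = 1.30×8.314×300/48.7 = 66.6 kPa.
Adiabatic: TV^(γ−1) = const ⇒ T₂ = 300×(1.63)^0.360 = 358 K; PV^γ = const ⇒ P₂ = 130 kPa.
ΔU = nCvΔT = 1.30×23.1×(358−300) = 1740 J.
Q = 0 for an adiabatic process, so W = −ΔU = -1740 J.
Work done on the gas = −W_by = 1740 J.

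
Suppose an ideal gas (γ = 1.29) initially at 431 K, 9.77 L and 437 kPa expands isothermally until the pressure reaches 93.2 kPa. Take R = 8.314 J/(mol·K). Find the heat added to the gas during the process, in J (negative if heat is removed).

6600 J

n = P₁V₁/(RT₁) = 437×9.77/(8.314×431) = 1.19 mol.
Isothermal: T stays 431 K; PV = const ⇒ V₂ = 45.8 L, P₂ = 93.2 kPa.
ΔU = 0 (ideal gas, T constant).
W = nRT ln(V₂/V₁) = 1.19×8.314×431×ln(4.69) = 6600 J.
Q = ΔU + W = 6600 J.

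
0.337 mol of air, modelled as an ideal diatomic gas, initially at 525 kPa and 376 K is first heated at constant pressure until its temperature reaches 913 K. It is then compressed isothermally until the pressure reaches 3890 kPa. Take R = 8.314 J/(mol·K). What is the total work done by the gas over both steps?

V₁ = nRT₁/P₁ = 0.337×8.314×376/525 = 2.01 L.
Step 1 — Isobaric: P stays 525 kPa; V/T = const ⇒ T₂ = 913 K, V₂ = 4.87 L.
W = PΔV = 525×(4.87−2.01) kPa·L = 1500 J.
ΔU = nCvΔT = 0.337×20.8×(913−376) = 3760 J.
Q = ΔU + W = nCpΔT = 5270 J.
State after step 1: P = 525 kPa, V = 4.87 L, T = 913 K.
Step 2 — Isothermal: T stays 913 K; PV = const ⇒ V₂ = 0.658 L, P₂ = 3890 kPa.
ΔU = 0 (ideal gas, T constant).
W = nRT ln(V₂/V₁) = 0.337×8.314×913×ln(0.135) = -5120 J.
Q = ΔU + W = -5120 J.
Net over both steps: W = -3620 J, Q = 143 J, ΔU = 3760 J.

-3620 J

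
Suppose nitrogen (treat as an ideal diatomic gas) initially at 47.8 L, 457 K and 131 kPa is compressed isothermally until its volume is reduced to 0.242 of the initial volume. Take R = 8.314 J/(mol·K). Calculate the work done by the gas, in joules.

-8880 J

n = P₁V₁/(RT₁) = 131×47.8/(8.314×457) = 1.65 mol.
Isothermal: T stays 457 K; PV = const ⇒ V₂ = 11.6 L, P₂ = 541 kPa.
W = nRT ln(V₂/V₁) = 1.65×8.314×457×ln(0.242) = -8880 J.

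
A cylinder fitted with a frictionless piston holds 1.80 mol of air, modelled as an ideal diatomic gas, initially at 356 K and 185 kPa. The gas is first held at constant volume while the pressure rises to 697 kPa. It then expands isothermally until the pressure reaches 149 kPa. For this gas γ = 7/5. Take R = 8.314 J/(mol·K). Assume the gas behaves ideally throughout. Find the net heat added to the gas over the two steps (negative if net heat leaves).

67800 J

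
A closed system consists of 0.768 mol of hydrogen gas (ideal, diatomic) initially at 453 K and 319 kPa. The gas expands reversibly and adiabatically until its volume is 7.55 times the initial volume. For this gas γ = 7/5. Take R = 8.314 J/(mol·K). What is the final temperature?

202 K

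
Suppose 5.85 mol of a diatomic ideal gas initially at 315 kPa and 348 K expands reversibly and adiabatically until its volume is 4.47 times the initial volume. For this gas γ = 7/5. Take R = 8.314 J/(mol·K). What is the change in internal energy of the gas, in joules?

-19100 J

V₁ = nRT₁/P₁ = 5.85×8.314×348/315 = 53.7 L.
Adiabatic: TV^(γ−1) = const ⇒ T₂ = 348×(0.224)^0.400 = 191 K; PV^γ = const ⇒ P₂ = 38.7 kPa.
For an ideal gas ΔU = nCvΔT with Cv = (5/2)R = 20.8 J/(mol·K).
ΔU = 5.85×20.8×(191−348) = -19100 J.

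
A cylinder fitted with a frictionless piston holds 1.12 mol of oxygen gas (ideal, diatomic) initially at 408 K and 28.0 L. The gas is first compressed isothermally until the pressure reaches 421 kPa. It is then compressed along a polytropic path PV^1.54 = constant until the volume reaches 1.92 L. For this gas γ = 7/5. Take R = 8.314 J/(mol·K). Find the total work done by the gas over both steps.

P₁ = nRT₁/V₁ = 1.12×8.314×408/28.0 = 136 kPa.
Step 1 — Isothermal: T stays 408 K; PV = const ⇒ V₂ = 9.02 L, P₂ = 421 kPa.
ΔU = 0 (ideal gas, T constant).
W = nRT ln(V₂/V₁) = 1.12×8.314×408×ln(0.322) = -4300 J.
Q = ΔU + W = -4300 J.
State after step 1: P = 421 kPa, V = 9.02 L, T = 408 K.
Step 2 — Polytropic n=1.54: T₂ = T₁(V₁/V₂)^(n−1) = 408×(4.70)^0.54 = 941 K; P₂ = P₁(V₁/V₂)^n = 4560 kPa.
W = (P₁V₁−P₂V₂)/(n−1) = (421×9.02−4560×1.92)/0.54 = -9190 J.
ΔU = nCvΔT = 1.12×20.8×(941−408) = 12400 J.
Q = ΔU + W = 3220 J.
Net over both steps: W = -13500 J, Q = -1080 J, ΔU = 12400 J.

-13500 J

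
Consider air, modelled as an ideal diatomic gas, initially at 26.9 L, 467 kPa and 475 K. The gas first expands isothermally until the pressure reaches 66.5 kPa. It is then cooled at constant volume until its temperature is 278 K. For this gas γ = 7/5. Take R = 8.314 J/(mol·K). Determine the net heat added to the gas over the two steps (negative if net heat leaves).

n = P₁V₁/(RT₁) = 467×26.9/(8.314×475) = 3.18 mol.
Step 1 — Isothermal: T stays 475 K; PV = const ⇒ V₂ = 189 L, P₂ = 66.5 kPa.
ΔU = 0 (ideal gas, T constant).
W = nRT ln(V₂/V₁) = 3.18×8.314×475×ln(7.02) = 24500 J.
Q = ΔU + W = 24500 J.
State after step 1: P = 66.5 kPa, V = 189 L, T = 475 K.
Step 2 — Isochoric: V stays 189 L; P/T = const ⇒ T₂ = 278 K, P₂ = 38.9 kPa.
W = 0 (no volume change).
ΔU = nCvΔT = 3.18×20.8×(278−475) = -13000 J.
Q = ΔU = -13000 J.
Net over both steps: W = 24500 J, Q = 11500 J, ΔU = -13000 J.

11500 J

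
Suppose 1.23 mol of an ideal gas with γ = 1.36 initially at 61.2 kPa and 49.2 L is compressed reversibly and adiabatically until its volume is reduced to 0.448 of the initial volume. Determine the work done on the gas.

2800 J

T₁ = P₁V₁/(nR) = 61.2×49.2/(1.23×8.314) = 294 K.
Adiabatic: TV^(γ−1) = const ⇒ T₂ = 294×(2.23)^0.360 = 393 K; PV^γ = const ⇒ P₂ = 182 kPa.
ΔU = nCvΔT = 1.23×23.1×(393−294) = 2800 J.
Q = 0 for an adiabatic process, so W = −ΔU = -2800 J.
Work done on the gas = −W_by = 2800 J.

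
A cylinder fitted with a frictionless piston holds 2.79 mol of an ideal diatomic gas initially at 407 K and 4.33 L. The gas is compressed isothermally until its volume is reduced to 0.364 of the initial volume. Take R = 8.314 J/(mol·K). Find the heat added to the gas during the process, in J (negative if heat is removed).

P₁ = nRT₁/V₁ = 2.79×8.314×407/4.33 = 2180 kPa.
Isothermal: T stays 407 K; PV = const ⇒ V₂ = 1.58 L, P₂ = 5990 kPa.
ΔU = 0 (ideal gas, T constant).
W = nRT ln(V₂/V₁) = 2.79×8.314×407×ln(0.364) = -9540 J.
Q = ΔU + W = -9540 J.

-9540 J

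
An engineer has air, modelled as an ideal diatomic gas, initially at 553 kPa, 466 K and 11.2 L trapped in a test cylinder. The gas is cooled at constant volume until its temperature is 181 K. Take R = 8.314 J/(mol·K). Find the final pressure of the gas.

Isochoric: V stays 11.2 L; P/T = const ⇒ T₂ = 181 K, P₂ = 215 kPa.

215 kPa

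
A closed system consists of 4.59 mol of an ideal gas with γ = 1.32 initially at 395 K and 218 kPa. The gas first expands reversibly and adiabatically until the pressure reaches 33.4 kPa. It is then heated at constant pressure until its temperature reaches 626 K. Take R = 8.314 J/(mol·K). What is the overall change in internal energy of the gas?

27500 J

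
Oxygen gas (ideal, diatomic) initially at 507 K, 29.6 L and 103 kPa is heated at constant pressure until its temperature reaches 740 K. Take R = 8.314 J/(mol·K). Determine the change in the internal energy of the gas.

3500 J

n = P₁V₁/(RT₁) = 103×29.6/(8.314×507) = 0.723 mol.
Isobaric: P stays 103 kPa; V/T = const ⇒ T₂ = 740 K, V₂ = 43.2 L.
For an ideal gas ΔU = nCvΔT with Cv = (5/2)R = 20.8 J/(mol·K).
ΔU = 0.723×20.8×(740−507) = 3500 J.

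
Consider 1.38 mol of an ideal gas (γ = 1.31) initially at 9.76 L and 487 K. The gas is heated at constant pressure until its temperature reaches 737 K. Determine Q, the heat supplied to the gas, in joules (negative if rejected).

P₁ = nRT₁/V₁ = 1.38×8.314×487/9.76 = 572 kPa.
Isobaric: P stays 572 kPa; V/T = const ⇒ T₂ = 737 K, V₂ = 14.8 L.
W = PΔV = 572×(14.8−9.76) kPa·L = 2870 J.
ΔU = nCvΔT = 1.38×26.8×(737−487) = 9250 J.
Q = ΔU + W = nCpΔT = 12100 J.

12100 J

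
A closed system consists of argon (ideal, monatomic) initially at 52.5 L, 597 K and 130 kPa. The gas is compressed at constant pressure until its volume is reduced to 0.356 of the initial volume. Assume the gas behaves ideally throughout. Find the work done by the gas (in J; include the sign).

n = P₁V₁/(RT₁) = 130×52.5/(8.314×597) = 1.38 mol.
Isobaric: P stays 130 kPa; V/T = const ⇒ T₂ = 213 K, V₂ = 18.7 L.
W = PΔV = 130×(18.7−52.5) kPa·L = -4400 J.

-4400 J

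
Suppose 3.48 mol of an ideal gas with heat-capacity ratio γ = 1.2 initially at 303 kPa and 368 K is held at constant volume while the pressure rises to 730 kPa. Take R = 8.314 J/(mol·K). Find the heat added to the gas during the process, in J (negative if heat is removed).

V₁ = nRT₁/P₁ = 3.48×8.314×368/303 = 35.1 L.
Isochoric: V stays 35.1 L; P/T = const ⇒ T₂ = 887 K, P₂ = 730 kPa.
W = 0 (no volume change).
ΔU = nCvΔT = 3.48×41.6×(887−368) = 75000 J.
Q = ΔU = 75000 J.

75000 J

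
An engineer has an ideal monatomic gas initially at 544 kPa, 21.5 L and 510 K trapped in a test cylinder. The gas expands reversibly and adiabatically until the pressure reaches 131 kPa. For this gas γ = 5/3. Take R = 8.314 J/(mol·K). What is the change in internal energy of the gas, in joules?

n = P₁V₁/(RT₁) = 544×21.5/(8.314×510) = 2.76 mol.
Adiabatic: T₂/T₁ = (P₂/P₁)^((γ−1)/γ) ⇒ T₂ = 510×(0.241)^0.400 = 289 K; V₂ = 50.5 L.
For an ideal gas ΔU = nCvΔT with Cv = (3/2)R = 12.5 J/(mol·K).
ΔU = 2.76×12.5×(289−510) = -7620 J.

-7620 J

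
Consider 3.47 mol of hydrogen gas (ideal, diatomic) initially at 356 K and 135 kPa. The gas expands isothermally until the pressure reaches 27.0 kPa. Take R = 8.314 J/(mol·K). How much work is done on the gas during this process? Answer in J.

V₁ = nRT₁/P₁ = 3.47×8.314×356/135 = 76.1 L.
Isothermal: T stays 356 K; PV = const ⇒ V₂ = 380 L, P₂ = 27.0 kPa.
W = nRT ln(V₂/V₁) = 3.47×8.314×356×ln(5.00) = 16500 J.
Work done on the gas = −W_by = -16500 J.

-16500 J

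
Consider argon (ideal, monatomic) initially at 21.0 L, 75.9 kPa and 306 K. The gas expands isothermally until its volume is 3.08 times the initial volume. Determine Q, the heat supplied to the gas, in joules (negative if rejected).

n = P₁V₁/(RT₁) = 75.9×21.0/(8.314×306) = 0.627 mol.
Isothermal: T stays 306 K; PV = const ⇒ V₂ = 64.7 L, P₂ = 24.6 kPa.
ΔU = 0 (ideal gas, T constant).
W = nRT ln(V₂/V₁) = 0.627×8.314×306×ln(3.08) = 1790 J.
Q = ΔU + W = 1790 J.

1790 J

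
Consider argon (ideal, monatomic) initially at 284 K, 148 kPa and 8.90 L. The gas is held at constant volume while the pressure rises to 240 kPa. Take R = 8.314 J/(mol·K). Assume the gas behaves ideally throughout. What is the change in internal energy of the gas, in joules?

n = P₁V₁/(RT₁) = 148×8.90/(8.314×284) = 0.558 mol.
Isochoric: V stays 8.90 L; P/T = const ⇒ T₂ = 461 K, P₂ = 240 kPa.
For an ideal gas ΔU = nCvΔT with Cv = (3/2)R = 12.5 J/(mol·K).
ΔU = 0.558×12.5×(461−284) = 1230 J.

1230 J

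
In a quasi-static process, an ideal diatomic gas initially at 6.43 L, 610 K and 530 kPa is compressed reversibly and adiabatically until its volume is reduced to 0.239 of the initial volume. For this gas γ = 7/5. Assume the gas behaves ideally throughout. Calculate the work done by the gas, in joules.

n = P₁V₁/(RT₁) = 530×6.43/(8.314×610) = 0.672 mol.
Adiabatic: TV^(γ−1) = const ⇒ T₂ = 610×(4.18)^0.400 = 1080 K; PV^γ = const ⇒ P₂ = 3930 kPa.
ΔU = nCvΔT = 0.672×20.8×(1080−610) = 6580 J.
Q = 0 for an adiabatic process, so W = −ΔU = -6580 J.

-6580 J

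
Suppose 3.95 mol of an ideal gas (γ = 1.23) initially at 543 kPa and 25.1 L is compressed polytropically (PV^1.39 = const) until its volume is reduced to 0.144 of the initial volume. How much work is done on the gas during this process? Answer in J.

39500 J

T₁ = P₁V₁/(nR) = 543×25.1/(3.95×8.314) = 415 K.
Polytropic n=1.39: T₂ = T₁(V₁/V₂)^(n−1) = 415×(6.94)^0.39 = 884 K; P₂ = P₁(V₁/V₂)^n = 8030 kPa.
W = (P₁V₁−P₂V₂)/(n−1) = (543×25.1−8030×3.61)/0.39 = -39500 J.
Work done on the gas = −W_by = 39500 J.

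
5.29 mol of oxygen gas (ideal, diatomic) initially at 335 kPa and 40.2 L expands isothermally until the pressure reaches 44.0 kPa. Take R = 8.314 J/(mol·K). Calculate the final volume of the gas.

T₁ = P₁V₁/(nR) = 335×40.2/(5.29×8.314) = 306 K.
Isothermal: T stays 306 K; PV = const ⇒ V₂ = 306 L, P₂ = 44.0 kPa.

306 L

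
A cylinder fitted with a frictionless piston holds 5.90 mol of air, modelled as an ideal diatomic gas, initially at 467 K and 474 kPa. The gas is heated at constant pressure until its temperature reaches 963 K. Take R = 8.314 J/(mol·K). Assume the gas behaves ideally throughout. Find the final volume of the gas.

V₁ = nRT₁/P₁ = 5.90×8.314×467/474 = 48.3 L.
Isobaric: P stays 474 kPa; V/T = const ⇒ T₂ = 963 K, V₂ = 99.7 L.

99.7 L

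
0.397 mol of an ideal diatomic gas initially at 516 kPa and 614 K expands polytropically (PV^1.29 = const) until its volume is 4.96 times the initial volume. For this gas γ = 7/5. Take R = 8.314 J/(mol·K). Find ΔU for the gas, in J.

-1880 J

V₁ = nRT₁/P₁ = 0.397×8.314×614/516 = 3.93 L.
Polytropic n=1.29: T₂ = T₁(V₁/V₂)^(n−1) = 614×(0.202)^0.29 = 386 K; P₂ = P₁(V₁/V₂)^n = 65.4 kPa.
For an ideal gas ΔU = nCvΔT with Cv = (5/2)R = 20.8 J/(mol·K).
ΔU = 0.397×20.8×(386−614) = -1880 J.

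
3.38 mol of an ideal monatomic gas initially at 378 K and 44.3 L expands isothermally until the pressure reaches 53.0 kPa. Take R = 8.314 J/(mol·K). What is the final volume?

P₁ = nRT₁/V₁ = 3.38×8.314×378/44.3 = 240 kPa.
Isothermal: T stays 378 K; PV = const ⇒ V₂ = 200 L, P₂ = 53.0 kPa.

200 L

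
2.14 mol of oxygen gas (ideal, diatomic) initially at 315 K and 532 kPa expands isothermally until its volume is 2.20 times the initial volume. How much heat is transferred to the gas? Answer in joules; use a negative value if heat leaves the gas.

4420 J

V₁ = nRT₁/P₁ = 2.14×8.314×315/532 = 10.5 L.
Isothermal: T stays 315 K; PV = const ⇒ V₂ = 23.2 L, P₂ = 242 kPa.
ΔU = 0 (ideal gas, T constant).
W = nRT ln(V₂/V₁) = 2.14×8.314×315×ln(2.20) = 4420 J.
Q = ΔU + W = 4420 J.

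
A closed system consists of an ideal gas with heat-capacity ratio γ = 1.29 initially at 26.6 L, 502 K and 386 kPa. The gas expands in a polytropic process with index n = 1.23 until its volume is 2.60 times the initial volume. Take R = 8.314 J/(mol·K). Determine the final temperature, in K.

403 K

Polytropic n=1.23: T₂ = T₁(V₁/V₂)^(n−1) = 502×(0.385)^0.23 = 403 K; P₂ = P₁(V₁/V₂)^n = 119 kPa.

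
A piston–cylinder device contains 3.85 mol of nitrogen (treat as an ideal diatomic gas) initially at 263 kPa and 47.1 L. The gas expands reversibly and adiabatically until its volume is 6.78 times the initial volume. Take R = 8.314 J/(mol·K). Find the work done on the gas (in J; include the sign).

-16600 J

T₁ = P₁V₁/(nR) = 263×47.1/(3.85×8.314) = 387 K.
Adiabatic: TV^(γ−1) = const ⇒ T₂ = 387×(0.147)^0.400 = 180 K; PV^γ = const ⇒ P₂ = 18.0 kPa.
ΔU = nCvΔT = 3.85×20.8×(180−387) = -16600 J.
Q = 0 for an adiabatic process, so W = −ΔU = 16600 J.
Work done on the gas = −W_by = -16600 J.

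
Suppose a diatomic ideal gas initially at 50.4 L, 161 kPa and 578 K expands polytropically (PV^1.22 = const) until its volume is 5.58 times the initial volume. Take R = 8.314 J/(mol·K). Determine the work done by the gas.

11600 J

n = P₁V₁/(RT₁) = 161×50.4/(8.314×578) = 1.69 mol.
Polytropic n=1.22: T₂ = T₁(V₁/V₂)^(n−1) = 578×(0.179)^0.22 = 396 K; P₂ = P₁(V₁/V₂)^n = 19.8 kPa.
W = (P₁V₁−P₂V₂)/(n−1) = (161×50.4−19.8×281)/0.22 = 11600 J.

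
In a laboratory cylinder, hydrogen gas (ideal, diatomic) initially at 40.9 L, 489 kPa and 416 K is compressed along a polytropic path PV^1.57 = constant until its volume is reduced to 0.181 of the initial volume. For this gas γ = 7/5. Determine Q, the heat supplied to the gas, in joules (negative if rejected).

n = P₁V₁/(RT₁) = 489×40.9/(8.314×416) = 5.78 mol.
Polytropic n=1.57: T₂ = T₁(V₁/V₂)^(n−1) = 416×(5.52)^0.57 = 1100 K; P₂ = P₁(V₁/V₂)^n = 7160 kPa.
W = (P₁V₁−P₂V₂)/(n−1) = (489×40.9−7160×7.40)/0.57 = -57900 J.
ΔU = nCvΔT = 5.78×20.8×(1100−416) = 82500 J.
Q = ΔU + W = 24600 J.

24600 J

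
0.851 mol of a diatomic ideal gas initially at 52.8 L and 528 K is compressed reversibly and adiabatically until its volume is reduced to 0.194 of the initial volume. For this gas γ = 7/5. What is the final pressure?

703 kPa

P₁ = nRT₁/V₁ = 0.851×8.314×528/52.8 = 70.8 kPa.
Adiabatic: TV^(γ−1) = const ⇒ T₂ = 528×(5.15)^0.400 = 1020 K; PV^γ = const ⇒ P₂ = 703 kPa.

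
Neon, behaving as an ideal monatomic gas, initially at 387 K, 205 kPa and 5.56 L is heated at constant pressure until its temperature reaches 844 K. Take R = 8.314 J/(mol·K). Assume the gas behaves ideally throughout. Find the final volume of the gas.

Isobaric: P stays 205 kPa; V/T = const ⇒ T₂ = 844 K, V₂ = 12.1 L.

12.1 L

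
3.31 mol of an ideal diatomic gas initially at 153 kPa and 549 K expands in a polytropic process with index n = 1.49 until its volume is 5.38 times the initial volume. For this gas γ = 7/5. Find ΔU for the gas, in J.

-21200 J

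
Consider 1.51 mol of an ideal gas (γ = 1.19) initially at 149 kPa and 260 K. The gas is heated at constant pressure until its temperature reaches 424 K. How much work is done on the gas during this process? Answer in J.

-2060 J

V₁ = nRT₁/P₁ = 1.51×8.314×260/149 = 21.9 L.
Isobaric: P stays 149 kPa; V/T = const ⇒ T₂ = 424 K, V₂ = 35.7 L.
W = PΔV = 149×(35.7−21.9) kPa·L = 2060 J.
Work done on the gas = −W_by = -2060 J.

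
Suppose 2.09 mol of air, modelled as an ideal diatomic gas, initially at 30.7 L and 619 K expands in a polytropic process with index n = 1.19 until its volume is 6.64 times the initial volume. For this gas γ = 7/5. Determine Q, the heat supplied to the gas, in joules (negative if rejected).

P₁ = nRT₁/V₁ = 2.09×8.314×619/30.7 = 350 kPa.
Polytropic n=1.19: T₂ = T₁(V₁/V₂)^(n−1) = 619×(0.151)^0.19 = 432 K; P₂ = P₁(V₁/V₂)^n = 36.8 kPa.
W = (P₁V₁−P₂V₂)/(n−1) = (350×30.7−36.8×204)/0.19 = 17100 J.
ΔU = nCvΔT = 2.09×20.8×(432−619) = -8120 J.
Q = ΔU + W = 8980 J.

8980 J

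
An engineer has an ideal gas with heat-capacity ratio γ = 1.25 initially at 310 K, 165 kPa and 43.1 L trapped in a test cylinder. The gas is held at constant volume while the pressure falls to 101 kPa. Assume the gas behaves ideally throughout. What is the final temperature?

Isochoric: V stays 43.1 L; P/T = const ⇒ T₂ = 190 K, P₂ = 101 kPa.

190 K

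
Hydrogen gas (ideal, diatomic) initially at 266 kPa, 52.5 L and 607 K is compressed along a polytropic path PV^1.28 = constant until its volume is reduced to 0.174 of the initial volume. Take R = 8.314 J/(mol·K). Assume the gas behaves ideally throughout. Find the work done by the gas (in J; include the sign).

n = P₁V₁/(RT₁) = 266×52.5/(8.314×607) = 2.77 mol.
Polytropic n=1.28: T₂ = T₁(V₁/V₂)^(n−1) = 607×(5.75)^0.28 = 990 K; P₂ = P₁(V₁/V₂)^n = 2490 kPa.
W = (P₁V₁−P₂V₂)/(n−1) = (266×52.5−2490×9.13)/0.28 = -31500 J.

-31500 J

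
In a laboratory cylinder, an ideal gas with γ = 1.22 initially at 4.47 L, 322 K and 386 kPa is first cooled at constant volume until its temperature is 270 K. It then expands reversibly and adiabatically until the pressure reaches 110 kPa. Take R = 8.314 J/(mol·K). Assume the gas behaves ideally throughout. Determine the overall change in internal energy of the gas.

n = P₁V₁/(RT₁) = 386×4.47/(8.314×322) = 0.645 mol.
Step 1 — Isochoric: V stays 4.47 L; P/T = const ⇒ T₂ = 270 K, P₂ = 324 kPa.
W = 0 (no volume change).
ΔU = nCvΔT = 0.645×37.8×(270−322) = -1270 J.
Q = ΔU = -1270 J.
State after step 1: P = 324 kPa, V = 4.47 L, T = 270 K.
Step 2 — Adiabatic: T₂/T₁ = (P₂/P₁)^((γ−1)/γ) ⇒ T₂ = 270×(0.340)^0.180 = 222 K; V₂ = 10.8 L.
ΔU = nCvΔT = 0.645×37.8×(222−270) = -1160 J.
Q = 0 for an adiabatic process, so W = −ΔU = 1160 J.
Net over both steps: W = 1160 J, Q = -1270 J, ΔU = -2430 J.

-2430 J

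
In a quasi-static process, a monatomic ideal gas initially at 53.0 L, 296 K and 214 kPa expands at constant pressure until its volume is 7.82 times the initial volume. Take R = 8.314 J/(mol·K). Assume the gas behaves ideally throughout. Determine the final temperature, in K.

Isobaric: P stays 214 kPa; V/T = const ⇒ T₂ = 2310 K, V₂ = 414 L.

2310 K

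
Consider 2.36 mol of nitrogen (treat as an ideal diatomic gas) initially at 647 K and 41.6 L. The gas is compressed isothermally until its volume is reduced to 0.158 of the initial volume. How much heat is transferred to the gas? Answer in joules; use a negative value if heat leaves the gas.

-23400 J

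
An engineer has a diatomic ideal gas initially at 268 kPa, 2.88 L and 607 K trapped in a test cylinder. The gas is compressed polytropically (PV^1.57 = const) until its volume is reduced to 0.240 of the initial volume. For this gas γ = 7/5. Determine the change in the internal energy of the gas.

n = P₁V₁/(RT₁) = 268×2.88/(8.314×607) = 0.153 mol.
Polytropic n=1.57: T₂ = T₁(V₁/V₂)^(n−1) = 607×(4.17)^0.57 = 1370 K; P₂ = P₁(V₁/V₂)^n = 2520 kPa.
For an ideal gas ΔU = nCvΔT with Cv = (5/2)R = 20.8 J/(mol·K).
ΔU = 0.153×20.8×(1370−607) = 2420 J.

2420 J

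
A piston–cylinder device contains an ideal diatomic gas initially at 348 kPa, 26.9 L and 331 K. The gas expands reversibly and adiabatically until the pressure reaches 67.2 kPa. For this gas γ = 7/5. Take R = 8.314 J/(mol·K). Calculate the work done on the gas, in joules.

n = P₁V₁/(RT₁) = 348×26.9/(8.314×331) = 3.40 mol.
Adiabatic: T₂/T₁ = (P₂/P₁)^((γ−1)/γ) ⇒ T₂ = 331×(0.193)^0.286 = 207 K; V₂ = 87.1 L.
ΔU = nCvΔT = 3.40×20.8×(207−331) = -8770 J.
Q = 0 for an adiabatic process, so W = −ΔU = 8770 J.
Work done on the gas = −W_by = -8770 J.

-8770 J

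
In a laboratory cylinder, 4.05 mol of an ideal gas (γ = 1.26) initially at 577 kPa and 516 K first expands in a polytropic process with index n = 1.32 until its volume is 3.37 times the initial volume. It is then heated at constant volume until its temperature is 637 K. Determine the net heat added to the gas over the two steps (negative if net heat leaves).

V₁ = nRT₁/P₁ = 4.05×8.314×516/577 = 30.1 L.
Step 1 — Polytropic n=1.32: T₂ = T₁(V₁/V₂)^(n−1) = 516×(0.297)^0.32 = 350 K; P₂ = P₁(V₁/V₂)^n = 116 kPa.
W = (P₁V₁−P₂V₂)/(n−1) = (577×30.1−116×101)/0.32 = 17500 J.
ΔU = nCvΔT = 4.05×32.0×(350−516) = -21500 J.
Q = ΔU + W = -4040 J.
State after step 1: P = 116 kPa, V = 101 L, T = 350 K.
Step 2 — Isochoric: V stays 101 L; P/T = const ⇒ T₂ = 637 K, P₂ = 211 kPa.
W = 0 (no volume change).
ΔU = nCvΔT = 4.05×32.0×(637−350) = 37200 J.
Q = ΔU = 37200 J.
Net over both steps: W = 17500 J, Q = 33200 J, ΔU = 15700 J.

33200 J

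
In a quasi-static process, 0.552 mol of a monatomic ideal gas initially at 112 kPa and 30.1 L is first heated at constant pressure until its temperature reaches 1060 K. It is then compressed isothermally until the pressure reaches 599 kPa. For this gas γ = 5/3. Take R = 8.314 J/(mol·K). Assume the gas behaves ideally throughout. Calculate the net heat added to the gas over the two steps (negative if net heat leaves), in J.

-4420 J

T₁ = P₁V₁/(nR) = 112×30.1/(0.552×8.314) = 735 K.
Step 1 — Isobaric: P stays 112 kPa; V/T = const ⇒ T₂ = 1060 K, V₂ = 43.4 L.
W = PΔV = 112×(43.4−30.1) kPa·L = 1490 J.
ΔU = nCvΔT = 0.552×12.5×(1060−735) = 2240 J.
Q = ΔU + W = nCpΔT = 3730 J.
State after step 1: P = 112 kPa, V = 43.4 L, T = 1060 K.
Step 2 — Isothermal: T stays 1060 K; PV = const ⇒ V₂ = 8.12 L, P₂ = 599 kPa.
ΔU = 0 (ideal gas, T constant).
W = nRT ln(V₂/V₁) = 0.552×8.314×1060×ln(0.187) = -8160 J.
Q = ΔU + W = -8160 J.
Net over both steps: W = -6660 J, Q = -4420 J, ΔU = 2240 J.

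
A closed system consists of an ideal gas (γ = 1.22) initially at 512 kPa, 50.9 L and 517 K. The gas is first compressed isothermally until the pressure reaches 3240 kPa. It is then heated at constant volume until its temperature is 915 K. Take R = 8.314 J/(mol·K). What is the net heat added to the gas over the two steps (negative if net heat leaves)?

43100 J

n = P₁V₁/(RT₁) = 512×50.9/(8.314×517) = 6.06 mol.
Step 1 — Isothermal: T stays 517 K; PV = const ⇒ V₂ = 8.04 L, P₂ = 3240 kPa.
ΔU = 0 (ideal gas, T constant).
W = nRT ln(V₂/V₁) = 6.06×8.314×517×ln(0.158) = -48100 J.
Q = ΔU + W = -48100 J.
State after step 1: P = 3240 kPa, V = 8.04 L, T = 517 K.
Step 2 — Isochoric: V stays 8.04 L; P/T = const ⇒ T₂ = 915 K, P₂ = 5730 kPa.
W = 0 (no volume change).
ΔU = nCvΔT = 6.06×37.8×(915−517) = 91200 J.
Q = ΔU = 91200 J.
Net over both steps: W = -48100 J, Q = 43100 J, ΔU = 91200 J.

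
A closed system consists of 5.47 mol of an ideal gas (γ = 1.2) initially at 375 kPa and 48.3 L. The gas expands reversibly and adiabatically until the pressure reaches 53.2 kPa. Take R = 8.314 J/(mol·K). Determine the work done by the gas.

25200 J

T₁ = P₁V₁/(nR) = 375×48.3/(5.47×8.314) = 398 K.
Adiabatic: T₂/T₁ = (P₂/P₁)^((γ−1)/γ) ⇒ T₂ = 398×(0.142)^0.167 = 288 K; V₂ = 246 L.
ΔU = nCvΔT = 5.47×41.6×(288−398) = -25200 J.
Q = 0 for an adiabatic process, so W = −ΔU = 25200 J.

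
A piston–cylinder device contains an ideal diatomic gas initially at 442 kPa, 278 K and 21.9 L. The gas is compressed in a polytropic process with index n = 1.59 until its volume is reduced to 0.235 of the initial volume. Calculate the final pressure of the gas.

Polytropic n=1.59: T₂ = T₁(V₁/V₂)^(n−1) = 278×(4.26)^0.59 = 653 K; P₂ = P₁(V₁/V₂)^n = 4420 kPa.

4420 kPa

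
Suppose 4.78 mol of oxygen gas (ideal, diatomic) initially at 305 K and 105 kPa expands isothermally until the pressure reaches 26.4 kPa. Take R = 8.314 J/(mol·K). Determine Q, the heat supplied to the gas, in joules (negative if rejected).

V₁ = nRT₁/P₁ = 4.78×8.314×305/105 = 115 L.
Isothermal: T stays 305 K; PV = const ⇒ V₂ = 459 L, P₂ = 26.4 kPa.
ΔU = 0 (ideal gas, T constant).
W = nRT ln(V₂/V₁) = 4.78×8.314×305×ln(3.98) = 16700 J.
Q = ΔU + W = 16700 J.

16700 J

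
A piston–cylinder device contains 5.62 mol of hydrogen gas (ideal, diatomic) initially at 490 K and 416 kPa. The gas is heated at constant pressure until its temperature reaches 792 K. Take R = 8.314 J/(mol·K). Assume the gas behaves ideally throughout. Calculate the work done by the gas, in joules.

14100 J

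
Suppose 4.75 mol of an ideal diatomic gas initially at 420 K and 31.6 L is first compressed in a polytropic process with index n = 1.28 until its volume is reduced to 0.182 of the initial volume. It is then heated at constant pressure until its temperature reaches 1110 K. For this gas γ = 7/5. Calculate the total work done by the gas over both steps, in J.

-19100 J

P₁ = nRT₁/V₁ = 4.75×8.314×420/31.6 = 525 kPa.
Step 1 — Polytropic n=1.28: T₂ = T₁(V₁/V₂)^(n−1) = 420×(5.49)^0.28 = 677 K; P₂ = P₁(V₁/V₂)^n = 4650 kPa.
W = (P₁V₁−P₂V₂)/(n−1) = (525×31.6−4650×5.75)/0.28 = -36200 J.
ΔU = nCvΔT = 4.75×20.8×(677−420) = 25300 J.
Q = ΔU + W = -10900 J.
State after step 1: P = 4650 kPa, V = 5.75 L, T = 677 K.
Step 2 — Isobaric: P stays 4650 kPa; V/T = const ⇒ T₂ = 1110 K, V₂ = 9.43 L.
W = PΔV = 4650×(9.43−5.75) kPa·L = 17100 J.
ΔU = nCvΔT = 4.75×20.8×(1110−677) = 42800 J.
Q = ΔU + W = nCpΔT = 59900 J.
Net over both steps: W = -19100 J, Q = 49000 J, ΔU = 68100 J.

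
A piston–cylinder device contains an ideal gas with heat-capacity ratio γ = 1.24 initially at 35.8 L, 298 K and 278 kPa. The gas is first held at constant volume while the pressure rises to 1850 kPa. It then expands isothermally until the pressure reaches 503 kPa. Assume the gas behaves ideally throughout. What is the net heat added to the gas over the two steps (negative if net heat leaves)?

n = P₁V₁/(RT₁) = 278×35.8/(8.314×298) = 4.02 mol.
Step 1 — Isochoric: V stays 35.8 L; P/T = const ⇒ T₂ = 1980 K, P₂ = 1850 kPa.
W = 0 (no volume change).
ΔU = nCvΔT = 4.02×34.6×(1980−298) = 234000 J.
Q = ΔU = 234000 J.
State after step 1: P = 1850 kPa, V = 35.8 L, T = 1980 K.
Step 2 — Isothermal: T stays 1980 K; PV = const ⇒ V₂ = 132 L, P₂ = 503 kPa.
ΔU = 0 (ideal gas, T constant).
W = nRT ln(V₂/V₁) = 4.02×8.314×1980×ln(3.68) = 86300 J.
Q = ΔU + W = 86300 J.
Net over both steps: W = 86300 J, Q = 321000 J, ΔU = 234000 J.

321000 J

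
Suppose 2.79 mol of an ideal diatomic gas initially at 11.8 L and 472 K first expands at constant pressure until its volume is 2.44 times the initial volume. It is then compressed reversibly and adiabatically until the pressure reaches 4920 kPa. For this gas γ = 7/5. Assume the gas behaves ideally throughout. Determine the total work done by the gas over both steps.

-25000 J

P₁ = nRT₁/V₁ = 2.79×8.314×472/11.8 = 928 kPa.
Step 1 — Isobaric: P stays 928 kPa; V/T = const ⇒ T₂ = 1150 K, V₂ = 28.8 L.
W = PΔV = 928×(28.8−11.8) kPa·L = 15800 J.
ΔU = nCvΔT = 2.79×20.8×(1150−472) = 39400 J.
Q = ΔU + W = nCpΔT = 55200 J.
State after step 1: P = 928 kPa, V = 28.8 L, T = 1150 K.
Step 2 — Adiabatic: T₂/T₁ = (P₂/P₁)^((γ−1)/γ) ⇒ T₂ = 1150×(5.30)^0.286 = 1850 K; V₂ = 8.75 L.
ΔU = nCvΔT = 2.79×20.8×(1850−1150) = 40800 J.
Q = 0 for an adiabatic process, so W = −ΔU = -40800 J.
Net over both steps: W = -25000 J, Q = 55200 J, ΔU = 80200 J.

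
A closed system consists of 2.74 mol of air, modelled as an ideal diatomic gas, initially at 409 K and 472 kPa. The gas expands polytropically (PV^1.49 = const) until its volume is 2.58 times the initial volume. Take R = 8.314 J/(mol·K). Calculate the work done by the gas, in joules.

7060 J

V₁ = nRT₁/P₁ = 2.74×8.314×409/472 = 19.7 L.
Polytropic n=1.49: T₂ = T₁(V₁/V₂)^(n−1) = 409×(0.388)^0.49 = 257 K; P₂ = P₁(V₁/V₂)^n = 115 kPa.
W = (P₁V₁−P₂V₂)/(n−1) = (472×19.7−115×50.9)/0.49 = 7060 J.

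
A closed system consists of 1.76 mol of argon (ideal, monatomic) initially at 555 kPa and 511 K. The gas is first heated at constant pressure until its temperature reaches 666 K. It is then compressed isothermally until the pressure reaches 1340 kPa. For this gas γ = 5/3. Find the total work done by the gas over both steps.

-6320 J

V₁ = nRT₁/P₁ = 1.76×8.314×511/555 = 13.5 L.
Step 1 — Isobaric: P stays 555 kPa; V/T = const ⇒ T₂ = 666 K, V₂ = 17.6 L.
W = PΔV = 555×(17.6−13.5) kPa·L = 2270 J.
ΔU = nCvΔT = 1.76×12.5×(666−511) = 3400 J.
Q = ΔU + W = nCpΔT = 5670 J.
State after step 1: P = 555 kPa, V = 17.6 L, T = 666 K.
Step 2 — Isothermal: T stays 666 K; PV = const ⇒ V₂ = 7.27 L, P₂ = 1340 kPa.
ΔU = 0 (ideal gas, T constant).
W = nRT ln(V₂/V₁) = 1.76×8.314×666×ln(0.414) = -8590 J.
Q = ΔU + W = -8590 J.
Net over both steps: W = -6320 J, Q = -2920 J, ΔU = 3400 J.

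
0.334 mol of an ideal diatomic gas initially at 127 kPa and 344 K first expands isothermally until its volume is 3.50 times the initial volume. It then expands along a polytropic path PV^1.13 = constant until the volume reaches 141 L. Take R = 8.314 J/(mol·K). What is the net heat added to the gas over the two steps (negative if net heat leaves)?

2170 J

V₁ = nRT₁/P₁ = 0.334×8.314×344/127 = 7.52 L.
Step 1 — Isothermal: T stays 344 K; PV = const ⇒ V₂ = 26.3 L, P₂ = 36.3 kPa.
ΔU = 0 (ideal gas, T constant).
W = nRT ln(V₂/V₁) = 0.334×8.314×344×ln(3.50) = 1200 J.
Q = ΔU + W = 1200 J.
State after step 1: P = 36.3 kPa, V = 26.3 L, T = 344 K.
Step 2 — Polytropic n=1.13: T₂ = T₁(V₁/V₂)^(n−1) = 344×(0.187)^0.13 = 277 K; P₂ = P₁(V₁/V₂)^n = 5.45 kPa.
W = (P₁V₁−P₂V₂)/(n−1) = (36.3×26.3−5.45×141)/0.13 = 1440 J.
ΔU = nCvΔT = 0.334×20.8×(277−344) = -468 J.
Q = ΔU + W = 972 J.
Net over both steps: W = 2640 J, Q = 2170 J, ΔU = -468 J.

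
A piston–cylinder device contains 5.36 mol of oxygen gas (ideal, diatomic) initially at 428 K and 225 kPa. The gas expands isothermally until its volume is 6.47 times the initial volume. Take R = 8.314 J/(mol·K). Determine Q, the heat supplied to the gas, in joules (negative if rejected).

V₁ = nRT₁/P₁ = 5.36×8.314×428/225 = 84.8 L.
Isothermal: T stays 428 K; PV = const ⇒ V₂ = 548 L, P₂ = 34.8 kPa.
ΔU = 0 (ideal gas, T constant).
W = nRT ln(V₂/V₁) = 5.36×8.314×428×ln(6.47) = 35600 J.
Q = ΔU + W = 35600 J.

35600 J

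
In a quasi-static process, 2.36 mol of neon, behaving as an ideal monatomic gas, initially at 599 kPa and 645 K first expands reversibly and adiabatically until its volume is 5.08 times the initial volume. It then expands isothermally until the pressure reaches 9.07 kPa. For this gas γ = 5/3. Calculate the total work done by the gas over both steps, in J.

18900 J

V₁ = nRT₁/P₁ = 2.36×8.314×645/599 = 21.1 L.
Step 1 — Adiabatic: TV^(γ−1) = const ⇒ T₂ = 645×(0.197)^0.667 = 218 K; PV^γ = const ⇒ P₂ = 39.9 kPa.
ΔU = nCvΔT = 2.36×12.5×(218−645) = -12600 J.
Q = 0 for an adiabatic process, so W = −ΔU = 12600 J.
State after step 1: P = 39.9 kPa, V = 107 L, T = 218 K.
Step 2 — Isothermal: T stays 218 K; PV = const ⇒ V₂ = 472 L, P₂ = 9.07 kPa.
ΔU = 0 (ideal gas, T constant).
W = nRT ln(V₂/V₁) = 2.36×8.314×218×ln(4.40) = 6340 J.
Q = ΔU + W = 6340 J.
Net over both steps: W = 18900 J, Q = 6340 J, ΔU = -12600 J.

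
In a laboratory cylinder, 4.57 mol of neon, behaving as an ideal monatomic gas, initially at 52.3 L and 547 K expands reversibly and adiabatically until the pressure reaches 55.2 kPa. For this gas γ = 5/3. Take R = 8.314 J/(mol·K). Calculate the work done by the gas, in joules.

P₁ = nRT₁/V₁ = 4.57×8.314×547/52.3 = 397 kPa.
Adiabatic: T₂/T₁ = (P₂/P₁)^((γ−1)/γ) ⇒ T₂ = 547×(0.139)^0.400 = 248 K; V₂ = 171 L.
ΔU = nCvΔT = 4.57×12.5×(248−547) = -17000 J.
Q = 0 for an adiabatic process, so W = −ΔU = 17000 J.

17000 J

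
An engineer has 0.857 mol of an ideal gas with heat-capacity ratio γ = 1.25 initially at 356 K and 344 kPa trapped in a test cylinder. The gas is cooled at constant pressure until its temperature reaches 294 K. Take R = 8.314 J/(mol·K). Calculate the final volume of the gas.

V₁ = nRT₁/P₁ = 0.857×8.314×356/344 = 7.37 L.
Isobaric: P stays 344 kPa; V/T = const ⇒ T₂ = 294 K, V₂ = 6.09 L.

6.09 L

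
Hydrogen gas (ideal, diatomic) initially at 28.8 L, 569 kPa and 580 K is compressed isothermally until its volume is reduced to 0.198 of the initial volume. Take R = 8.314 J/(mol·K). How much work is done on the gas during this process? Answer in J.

n = P₁V₁/(RT₁) = 569×28.8/(8.314×580) = 3.40 mol.
Isothermal: T stays 580 K; PV = const ⇒ V₂ = 5.70 L, P₂ = 2870 kPa.
W = nRT ln(V₂/V₁) = 3.40×8.314×580×ln(0.198) = -26500 J.
Work done on the gas = −W_by = 26500 J.

26500 J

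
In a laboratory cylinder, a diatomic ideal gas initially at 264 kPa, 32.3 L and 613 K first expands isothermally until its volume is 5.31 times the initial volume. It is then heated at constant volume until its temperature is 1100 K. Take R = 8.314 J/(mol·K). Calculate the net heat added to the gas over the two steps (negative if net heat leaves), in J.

n = P₁V₁/(RT₁) = 264×32.3/(8.314×613) = 1.67 mol.
Step 1 — Isothermal: T stays 613 K; PV = const ⇒ V₂ = 172 L, P₂ = 49.7 kPa.
ΔU = 0 (ideal gas, T constant).
W = nRT ln(V₂/V₁) = 1.67×8.314×613×ln(5.31) = 14200 J.
Q = ΔU + W = 14200 J.
State after step 1: P = 49.7 kPa, V = 172 L, T = 613 K.
Step 2 — Isochoric: V stays 172 L; P/T = const ⇒ T₂ = 1100 K, P₂ = 89.2 kPa.
W = 0 (no volume change).
ΔU = nCvΔT = 1.67×20.8×(1100−613) = 16900 J.
Q = ΔU = 16900 J.
Net over both steps: W = 14200 J, Q = 31200 J, ΔU = 16900 J.

31200 J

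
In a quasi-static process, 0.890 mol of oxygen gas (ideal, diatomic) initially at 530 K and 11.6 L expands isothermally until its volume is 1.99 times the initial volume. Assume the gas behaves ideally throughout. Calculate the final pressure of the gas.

170 kPa

P₁ = nRT₁/V₁ = 0.890×8.314×530/11.6 = 338 kPa.
Isothermal: T stays 530 K; PV = const ⇒ V₂ = 23.1 L, P₂ = 170 kPa.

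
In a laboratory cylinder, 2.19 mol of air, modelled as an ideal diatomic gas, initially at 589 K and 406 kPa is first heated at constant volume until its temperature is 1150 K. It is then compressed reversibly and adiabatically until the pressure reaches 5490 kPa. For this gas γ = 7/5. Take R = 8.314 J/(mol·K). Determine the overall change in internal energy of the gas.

64200 J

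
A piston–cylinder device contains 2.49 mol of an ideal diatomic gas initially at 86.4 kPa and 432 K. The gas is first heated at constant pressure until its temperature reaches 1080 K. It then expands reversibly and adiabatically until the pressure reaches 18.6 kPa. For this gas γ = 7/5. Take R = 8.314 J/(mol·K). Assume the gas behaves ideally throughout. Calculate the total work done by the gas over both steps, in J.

33300 J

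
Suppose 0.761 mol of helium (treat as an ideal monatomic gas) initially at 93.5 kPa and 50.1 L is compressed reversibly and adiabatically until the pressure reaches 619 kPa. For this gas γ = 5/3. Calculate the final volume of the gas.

16.1 L

T₁ = P₁V₁/(nR) = 93.5×50.1/(0.761×8.314) = 740 K.
Adiabatic: T₂/T₁ = (P₂/P₁)^((γ−1)/γ) ⇒ T₂ = 740×(6.62)^0.400 = 1580 K; V₂ = 16.1 L.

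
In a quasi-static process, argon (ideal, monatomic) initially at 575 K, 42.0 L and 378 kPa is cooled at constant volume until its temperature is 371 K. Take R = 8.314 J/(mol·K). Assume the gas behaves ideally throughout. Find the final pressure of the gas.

Isochoric: V stays 42.0 L; P/T = const ⇒ T₂ = 371 K, P₂ = 244 kPa.

244 kPa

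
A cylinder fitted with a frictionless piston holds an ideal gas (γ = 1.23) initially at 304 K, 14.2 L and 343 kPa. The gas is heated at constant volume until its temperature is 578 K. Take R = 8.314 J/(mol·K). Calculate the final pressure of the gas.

Isochoric: V stays 14.2 L; P/T = const ⇒ T₂ = 578 K, P₂ = 652 kPa.

652 kPa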